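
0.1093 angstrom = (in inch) 4.303e-10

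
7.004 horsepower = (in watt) 5223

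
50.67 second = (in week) 8.378e-05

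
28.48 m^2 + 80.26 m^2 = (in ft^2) 1170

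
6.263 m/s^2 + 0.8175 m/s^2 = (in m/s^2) 7.08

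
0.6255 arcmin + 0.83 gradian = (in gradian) 0.8416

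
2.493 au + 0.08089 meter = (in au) 2.493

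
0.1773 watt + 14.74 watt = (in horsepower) 0.02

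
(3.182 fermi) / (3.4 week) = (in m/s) 1.547e-21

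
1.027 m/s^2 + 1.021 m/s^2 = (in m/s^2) 2.048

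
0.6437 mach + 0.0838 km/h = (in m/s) 219.2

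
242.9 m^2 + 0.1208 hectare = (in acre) 0.3585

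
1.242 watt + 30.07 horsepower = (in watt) 2.242e+04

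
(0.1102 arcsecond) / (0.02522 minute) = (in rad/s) 3.531e-07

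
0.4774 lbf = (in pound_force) 0.4774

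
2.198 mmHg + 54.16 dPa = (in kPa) 0.2985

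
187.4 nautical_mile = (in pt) 9.838e+08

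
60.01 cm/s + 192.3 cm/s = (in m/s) 2.523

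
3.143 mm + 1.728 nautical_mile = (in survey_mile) 1.989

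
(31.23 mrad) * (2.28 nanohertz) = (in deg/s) 4.08e-09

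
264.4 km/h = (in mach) 0.2157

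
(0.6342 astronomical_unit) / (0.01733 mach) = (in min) 2.68e+08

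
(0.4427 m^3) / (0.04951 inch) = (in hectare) 0.0352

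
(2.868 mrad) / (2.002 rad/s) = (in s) 0.001433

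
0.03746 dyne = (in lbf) 8.421e-08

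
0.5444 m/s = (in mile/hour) 1.218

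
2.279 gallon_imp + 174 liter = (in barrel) 1.16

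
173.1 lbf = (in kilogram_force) 78.52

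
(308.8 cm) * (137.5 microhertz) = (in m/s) 0.0004246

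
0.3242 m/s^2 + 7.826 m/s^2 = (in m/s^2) 8.15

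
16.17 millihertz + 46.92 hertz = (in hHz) 0.4694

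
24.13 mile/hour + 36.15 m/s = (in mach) 0.1378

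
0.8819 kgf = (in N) 8.648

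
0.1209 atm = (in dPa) 1.225e+05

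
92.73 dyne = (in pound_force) 0.0002085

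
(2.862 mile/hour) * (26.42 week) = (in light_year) 2.161e-09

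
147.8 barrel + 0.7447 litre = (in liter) 2.35e+04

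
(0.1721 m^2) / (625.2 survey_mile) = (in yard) 1.871e-07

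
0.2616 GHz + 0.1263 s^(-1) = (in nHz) 2.616e+17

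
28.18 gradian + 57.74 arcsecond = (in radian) 0.4429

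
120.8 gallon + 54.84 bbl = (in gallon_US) 2424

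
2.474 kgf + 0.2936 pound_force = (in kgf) 2.607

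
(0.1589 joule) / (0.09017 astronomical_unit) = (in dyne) 1.178e-06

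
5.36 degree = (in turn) 0.01489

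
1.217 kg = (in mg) 1.217e+06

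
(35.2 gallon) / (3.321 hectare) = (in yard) 4.388e-06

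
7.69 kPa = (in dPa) 7.69e+04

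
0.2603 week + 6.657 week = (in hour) 1162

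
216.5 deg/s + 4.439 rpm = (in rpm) 40.52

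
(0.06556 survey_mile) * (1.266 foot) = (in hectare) 0.004071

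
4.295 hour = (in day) 0.179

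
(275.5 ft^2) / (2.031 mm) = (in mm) 1.26e+07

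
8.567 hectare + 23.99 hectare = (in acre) 80.45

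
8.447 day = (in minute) 1.216e+04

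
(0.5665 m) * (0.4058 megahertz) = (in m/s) 2.299e+05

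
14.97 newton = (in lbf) 3.365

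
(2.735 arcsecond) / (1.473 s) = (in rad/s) 9.002e-06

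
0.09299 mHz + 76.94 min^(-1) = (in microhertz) 1.282e+06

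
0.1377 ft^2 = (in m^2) 0.01279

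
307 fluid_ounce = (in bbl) 0.05711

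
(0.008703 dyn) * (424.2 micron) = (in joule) 3.692e-11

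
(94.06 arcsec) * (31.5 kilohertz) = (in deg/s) 823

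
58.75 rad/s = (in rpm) 561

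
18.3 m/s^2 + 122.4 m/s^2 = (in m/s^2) 140.7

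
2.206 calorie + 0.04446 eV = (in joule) 9.23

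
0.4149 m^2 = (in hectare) 4.149e-05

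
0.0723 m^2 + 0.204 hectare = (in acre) 0.5041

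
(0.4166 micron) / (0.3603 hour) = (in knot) 6.243e-10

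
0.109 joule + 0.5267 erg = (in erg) 1.09e+06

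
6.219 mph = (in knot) 5.404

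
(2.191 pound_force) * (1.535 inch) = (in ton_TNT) 9.082e-11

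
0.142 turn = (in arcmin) 3067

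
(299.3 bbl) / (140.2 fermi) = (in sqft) 3.653e+15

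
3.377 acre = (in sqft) 1.471e+05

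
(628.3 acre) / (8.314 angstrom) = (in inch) 1.204e+17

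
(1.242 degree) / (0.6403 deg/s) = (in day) 2.245e-05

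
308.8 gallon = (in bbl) 7.352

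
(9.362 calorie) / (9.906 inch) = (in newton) 155.7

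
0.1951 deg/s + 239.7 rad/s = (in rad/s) 239.7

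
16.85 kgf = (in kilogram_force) 16.85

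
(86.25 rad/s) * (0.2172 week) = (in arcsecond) 2.337e+12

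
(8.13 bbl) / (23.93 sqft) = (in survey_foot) 1.907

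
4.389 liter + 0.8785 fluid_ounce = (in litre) 4.415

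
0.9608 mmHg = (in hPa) 1.281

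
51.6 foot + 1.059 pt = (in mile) 0.009773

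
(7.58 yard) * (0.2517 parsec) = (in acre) 1.33e+13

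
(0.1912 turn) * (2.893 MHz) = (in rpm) 3.319e+07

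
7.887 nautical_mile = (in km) 14.61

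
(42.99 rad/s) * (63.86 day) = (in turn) 3.775e+07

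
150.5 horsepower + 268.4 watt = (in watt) 1.125e+05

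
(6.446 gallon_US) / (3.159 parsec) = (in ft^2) 2.694e-18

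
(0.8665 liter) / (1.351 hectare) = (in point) 0.0001818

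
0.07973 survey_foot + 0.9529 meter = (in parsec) 3.167e-17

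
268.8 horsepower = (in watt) 2.004e+05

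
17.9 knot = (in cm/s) 920.9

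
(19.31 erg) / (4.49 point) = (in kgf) 0.0001243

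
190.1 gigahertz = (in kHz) 1.901e+08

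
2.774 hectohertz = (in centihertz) 2.774e+04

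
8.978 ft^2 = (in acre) 0.0002061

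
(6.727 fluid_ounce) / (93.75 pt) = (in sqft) 0.06475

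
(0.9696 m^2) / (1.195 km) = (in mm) 0.8114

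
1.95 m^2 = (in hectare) 0.000195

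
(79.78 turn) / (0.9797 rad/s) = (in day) 0.005922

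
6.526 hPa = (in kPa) 0.6526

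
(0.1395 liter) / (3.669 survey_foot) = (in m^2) 0.0001247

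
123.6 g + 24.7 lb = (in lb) 24.97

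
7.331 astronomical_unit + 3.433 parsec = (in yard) 1.158e+17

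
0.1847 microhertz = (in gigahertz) 1.847e-16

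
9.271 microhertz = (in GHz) 9.271e-15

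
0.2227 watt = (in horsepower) 0.0002986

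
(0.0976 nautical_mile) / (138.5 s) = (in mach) 0.003833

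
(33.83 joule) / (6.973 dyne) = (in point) 1.375e+09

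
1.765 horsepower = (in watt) 1316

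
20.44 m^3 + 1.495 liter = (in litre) 2.044e+04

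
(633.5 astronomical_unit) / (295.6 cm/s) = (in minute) 5.343e+11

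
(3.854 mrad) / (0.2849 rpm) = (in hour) 3.588e-05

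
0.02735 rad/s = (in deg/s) 1.567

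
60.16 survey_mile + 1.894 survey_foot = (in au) 6.472e-07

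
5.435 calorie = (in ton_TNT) 5.435e-09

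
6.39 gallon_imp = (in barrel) 0.1827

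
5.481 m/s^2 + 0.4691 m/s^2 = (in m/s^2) 5.95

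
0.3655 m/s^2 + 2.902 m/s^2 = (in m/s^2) 3.268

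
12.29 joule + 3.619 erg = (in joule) 12.29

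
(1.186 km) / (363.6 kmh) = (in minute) 0.1957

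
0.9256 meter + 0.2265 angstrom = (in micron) 9.256e+05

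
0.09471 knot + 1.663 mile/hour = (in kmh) 2.852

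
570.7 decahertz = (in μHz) 5.707e+09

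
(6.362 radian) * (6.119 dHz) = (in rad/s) 3.893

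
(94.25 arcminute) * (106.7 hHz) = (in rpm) 2793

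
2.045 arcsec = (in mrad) 0.009914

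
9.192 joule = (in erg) 9.192e+07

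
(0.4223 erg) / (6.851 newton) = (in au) 4.12e-20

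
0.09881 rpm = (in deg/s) 0.5929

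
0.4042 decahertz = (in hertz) 4.042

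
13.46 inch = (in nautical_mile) 0.0001846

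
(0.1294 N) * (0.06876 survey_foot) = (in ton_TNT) 6.482e-13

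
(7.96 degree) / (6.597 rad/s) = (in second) 0.02106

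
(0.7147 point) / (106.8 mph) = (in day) 6.112e-11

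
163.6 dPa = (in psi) 0.002373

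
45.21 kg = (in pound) 99.67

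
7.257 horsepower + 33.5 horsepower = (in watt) 3.039e+04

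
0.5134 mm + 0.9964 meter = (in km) 0.0009969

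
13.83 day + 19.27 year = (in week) 1007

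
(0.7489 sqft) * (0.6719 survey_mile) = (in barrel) 473.2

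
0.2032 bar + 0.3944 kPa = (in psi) 3.004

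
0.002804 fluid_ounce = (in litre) 8.292e-05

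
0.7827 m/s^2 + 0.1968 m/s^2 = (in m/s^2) 0.9795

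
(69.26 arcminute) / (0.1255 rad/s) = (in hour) 4.459e-05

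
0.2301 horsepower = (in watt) 171.6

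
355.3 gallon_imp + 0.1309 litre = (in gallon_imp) 355.3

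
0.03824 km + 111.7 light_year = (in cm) 1.057e+20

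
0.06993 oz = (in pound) 0.004371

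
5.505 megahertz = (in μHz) 5.505e+12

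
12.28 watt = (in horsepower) 0.01647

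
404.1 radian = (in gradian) 2.573e+04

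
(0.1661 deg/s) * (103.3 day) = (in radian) 2.587e+04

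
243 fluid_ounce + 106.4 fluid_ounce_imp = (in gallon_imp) 2.246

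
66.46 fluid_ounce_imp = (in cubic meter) 0.001888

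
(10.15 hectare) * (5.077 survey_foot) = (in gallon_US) 4.149e+07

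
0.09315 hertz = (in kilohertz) 9.315e-05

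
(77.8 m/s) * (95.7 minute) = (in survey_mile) 277.6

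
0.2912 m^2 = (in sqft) 3.134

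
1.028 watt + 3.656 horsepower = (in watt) 2727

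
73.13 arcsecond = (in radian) 0.0003545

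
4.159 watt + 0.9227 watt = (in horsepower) 0.006815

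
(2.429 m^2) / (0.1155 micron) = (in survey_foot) 6.9e+07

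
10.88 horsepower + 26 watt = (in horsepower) 10.91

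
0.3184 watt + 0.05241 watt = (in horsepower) 0.0004973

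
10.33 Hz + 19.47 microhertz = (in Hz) 10.33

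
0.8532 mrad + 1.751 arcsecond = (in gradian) 0.05486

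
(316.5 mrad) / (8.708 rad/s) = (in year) 1.153e-09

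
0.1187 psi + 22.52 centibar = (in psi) 3.385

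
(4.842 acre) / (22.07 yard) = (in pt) 2.752e+06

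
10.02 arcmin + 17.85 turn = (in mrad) 1.122e+05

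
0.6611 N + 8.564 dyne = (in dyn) 6.612e+04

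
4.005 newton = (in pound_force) 0.9004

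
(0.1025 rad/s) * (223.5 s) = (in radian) 22.91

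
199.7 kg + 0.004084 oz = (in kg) 199.7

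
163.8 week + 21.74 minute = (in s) 9.907e+07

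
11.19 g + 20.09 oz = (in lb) 1.28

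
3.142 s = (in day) 3.637e-05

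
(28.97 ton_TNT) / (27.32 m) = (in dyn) 4.437e+14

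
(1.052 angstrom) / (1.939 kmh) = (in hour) 5.425e-14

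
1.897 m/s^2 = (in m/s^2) 1.897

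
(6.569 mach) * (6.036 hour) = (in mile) 3.02e+04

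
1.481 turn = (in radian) 9.305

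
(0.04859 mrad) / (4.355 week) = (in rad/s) 1.845e-11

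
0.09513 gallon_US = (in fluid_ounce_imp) 12.67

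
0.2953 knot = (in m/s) 0.1519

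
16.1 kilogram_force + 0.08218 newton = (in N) 158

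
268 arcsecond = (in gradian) 0.08272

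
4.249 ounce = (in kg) 0.1205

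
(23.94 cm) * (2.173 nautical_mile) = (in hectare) 0.09634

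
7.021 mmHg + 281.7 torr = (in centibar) 38.49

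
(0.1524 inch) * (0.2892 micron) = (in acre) 2.766e-13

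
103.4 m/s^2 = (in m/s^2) 103.4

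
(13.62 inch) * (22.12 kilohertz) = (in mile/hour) 1.712e+04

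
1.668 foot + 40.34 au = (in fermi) 6.035e+27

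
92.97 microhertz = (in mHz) 0.09297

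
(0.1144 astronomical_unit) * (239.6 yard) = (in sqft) 4.036e+13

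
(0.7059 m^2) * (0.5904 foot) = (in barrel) 0.799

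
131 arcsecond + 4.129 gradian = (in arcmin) 225.1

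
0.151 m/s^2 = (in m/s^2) 0.151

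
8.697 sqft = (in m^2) 0.808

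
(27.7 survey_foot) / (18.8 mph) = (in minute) 0.01674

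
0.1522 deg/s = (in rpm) 0.02537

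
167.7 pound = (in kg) 76.07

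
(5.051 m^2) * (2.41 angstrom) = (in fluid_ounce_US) 4.116e-05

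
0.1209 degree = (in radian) 0.00211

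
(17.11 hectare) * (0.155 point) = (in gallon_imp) 2058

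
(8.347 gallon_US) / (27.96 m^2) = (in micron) 1130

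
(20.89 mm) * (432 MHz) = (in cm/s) 9.024e+08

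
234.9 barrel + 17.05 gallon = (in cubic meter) 37.41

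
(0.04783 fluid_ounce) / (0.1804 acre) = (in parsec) 6.279e-26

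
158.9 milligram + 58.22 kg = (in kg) 58.22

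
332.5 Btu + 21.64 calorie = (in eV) 2.19e+24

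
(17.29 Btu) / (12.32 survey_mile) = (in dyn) 9.2e+04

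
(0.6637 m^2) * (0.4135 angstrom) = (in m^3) 2.744e-11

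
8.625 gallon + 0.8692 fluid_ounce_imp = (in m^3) 0.03267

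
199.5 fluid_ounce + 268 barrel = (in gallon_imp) 9374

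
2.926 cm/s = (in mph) 0.06545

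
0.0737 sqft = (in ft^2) 0.0737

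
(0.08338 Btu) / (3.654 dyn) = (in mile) 1496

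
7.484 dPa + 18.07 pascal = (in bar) 0.0001882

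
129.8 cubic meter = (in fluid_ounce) 4.389e+06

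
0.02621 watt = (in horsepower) 3.515e-05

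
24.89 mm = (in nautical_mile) 1.344e-05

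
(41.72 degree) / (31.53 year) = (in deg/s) 4.196e-08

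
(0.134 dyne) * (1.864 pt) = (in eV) 5.5e+09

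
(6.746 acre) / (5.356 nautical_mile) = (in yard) 3.01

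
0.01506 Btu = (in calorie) 3.798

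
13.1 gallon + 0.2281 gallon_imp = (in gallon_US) 13.37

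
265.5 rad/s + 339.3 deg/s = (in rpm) 2592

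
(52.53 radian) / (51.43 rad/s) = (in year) 3.239e-08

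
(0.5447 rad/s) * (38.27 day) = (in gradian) 1.147e+08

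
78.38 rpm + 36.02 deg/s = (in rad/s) 8.837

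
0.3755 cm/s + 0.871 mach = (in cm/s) 2.966e+04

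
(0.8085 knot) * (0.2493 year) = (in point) 9.269e+09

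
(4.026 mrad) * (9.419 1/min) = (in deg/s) 0.03621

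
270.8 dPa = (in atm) 0.0002673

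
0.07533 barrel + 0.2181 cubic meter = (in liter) 230.1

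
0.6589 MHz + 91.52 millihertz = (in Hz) 6.589e+05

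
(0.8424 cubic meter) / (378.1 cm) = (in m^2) 0.2228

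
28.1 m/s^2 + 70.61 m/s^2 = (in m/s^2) 98.71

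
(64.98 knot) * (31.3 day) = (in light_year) 9.555e-09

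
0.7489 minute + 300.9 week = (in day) 2106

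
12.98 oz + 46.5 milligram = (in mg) 3.68e+05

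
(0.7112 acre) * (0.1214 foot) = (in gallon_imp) 2.343e+04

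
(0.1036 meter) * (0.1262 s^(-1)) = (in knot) 0.02541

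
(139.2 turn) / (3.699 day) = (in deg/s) 0.1568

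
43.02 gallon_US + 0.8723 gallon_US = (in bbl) 1.045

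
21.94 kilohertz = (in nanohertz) 2.194e+13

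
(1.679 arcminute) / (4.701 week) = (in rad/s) 1.718e-10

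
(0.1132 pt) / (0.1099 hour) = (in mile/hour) 2.258e-07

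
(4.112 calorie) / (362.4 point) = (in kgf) 13.72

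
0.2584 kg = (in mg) 2.584e+05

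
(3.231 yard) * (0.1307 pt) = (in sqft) 0.001466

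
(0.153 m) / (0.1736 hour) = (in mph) 0.0005476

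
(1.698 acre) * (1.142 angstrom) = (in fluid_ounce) 0.02653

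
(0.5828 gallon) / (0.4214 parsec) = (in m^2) 1.697e-19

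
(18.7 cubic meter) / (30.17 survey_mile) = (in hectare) 3.851e-08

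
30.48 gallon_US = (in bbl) 0.7257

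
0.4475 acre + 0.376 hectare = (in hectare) 0.5571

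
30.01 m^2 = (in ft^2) 323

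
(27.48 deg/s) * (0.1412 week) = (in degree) 2.347e+06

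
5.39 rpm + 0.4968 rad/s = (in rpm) 10.13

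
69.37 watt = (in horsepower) 0.09303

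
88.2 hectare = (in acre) 217.9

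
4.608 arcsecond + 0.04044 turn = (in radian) 0.2541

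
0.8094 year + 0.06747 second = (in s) 2.553e+07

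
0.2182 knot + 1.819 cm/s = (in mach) 0.0003831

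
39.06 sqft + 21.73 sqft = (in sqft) 60.79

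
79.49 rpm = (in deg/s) 476.9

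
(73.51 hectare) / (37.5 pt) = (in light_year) 5.873e-09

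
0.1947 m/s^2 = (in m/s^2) 0.1947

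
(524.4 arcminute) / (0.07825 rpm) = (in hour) 0.005171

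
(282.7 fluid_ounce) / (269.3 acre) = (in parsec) 2.486e-25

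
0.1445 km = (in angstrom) 1.445e+12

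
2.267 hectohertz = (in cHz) 2.267e+04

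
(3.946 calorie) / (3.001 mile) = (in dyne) 341.8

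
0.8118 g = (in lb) 0.00179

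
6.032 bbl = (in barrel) 6.032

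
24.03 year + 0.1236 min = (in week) 1253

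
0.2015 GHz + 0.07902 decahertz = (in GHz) 0.2015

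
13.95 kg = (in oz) 492.1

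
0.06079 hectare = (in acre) 0.1502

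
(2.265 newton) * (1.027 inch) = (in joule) 0.05908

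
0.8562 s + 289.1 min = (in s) 1.735e+04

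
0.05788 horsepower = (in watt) 43.16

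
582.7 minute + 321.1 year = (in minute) 1.688e+08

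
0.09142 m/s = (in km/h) 0.3291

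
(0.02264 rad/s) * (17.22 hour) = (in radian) 1403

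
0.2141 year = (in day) 78.15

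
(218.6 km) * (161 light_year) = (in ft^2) 3.584e+24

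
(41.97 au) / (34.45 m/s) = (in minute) 3.038e+09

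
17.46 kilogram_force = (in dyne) 1.712e+07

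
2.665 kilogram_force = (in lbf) 5.875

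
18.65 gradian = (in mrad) 293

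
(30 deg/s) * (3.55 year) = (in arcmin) 2.015e+11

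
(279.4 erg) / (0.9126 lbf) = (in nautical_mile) 3.716e-09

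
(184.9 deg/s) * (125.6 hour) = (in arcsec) 3.01e+11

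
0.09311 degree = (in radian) 0.001625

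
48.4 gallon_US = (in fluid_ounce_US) 6195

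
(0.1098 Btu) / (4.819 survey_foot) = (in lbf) 17.73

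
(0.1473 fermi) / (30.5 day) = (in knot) 1.087e-22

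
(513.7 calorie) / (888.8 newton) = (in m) 2.418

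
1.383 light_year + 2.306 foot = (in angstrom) 1.308e+26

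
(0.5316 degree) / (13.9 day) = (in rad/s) 7.726e-09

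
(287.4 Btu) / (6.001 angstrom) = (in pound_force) 1.136e+14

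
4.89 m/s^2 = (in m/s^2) 4.89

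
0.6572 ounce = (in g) 18.63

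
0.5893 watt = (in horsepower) 0.0007903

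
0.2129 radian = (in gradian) 13.55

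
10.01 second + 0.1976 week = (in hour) 33.2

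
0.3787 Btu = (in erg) 3.995e+09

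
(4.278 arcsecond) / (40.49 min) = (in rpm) 8.152e-08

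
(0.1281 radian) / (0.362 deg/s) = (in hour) 0.005632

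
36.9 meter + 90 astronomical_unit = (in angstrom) 1.346e+23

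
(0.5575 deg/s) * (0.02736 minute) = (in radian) 0.01597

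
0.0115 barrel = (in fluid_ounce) 61.82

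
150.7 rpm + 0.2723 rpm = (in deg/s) 905.8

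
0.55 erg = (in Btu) 5.213e-11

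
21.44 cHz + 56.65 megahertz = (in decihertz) 5.665e+08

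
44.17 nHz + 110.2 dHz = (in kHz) 0.01102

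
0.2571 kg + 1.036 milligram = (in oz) 9.069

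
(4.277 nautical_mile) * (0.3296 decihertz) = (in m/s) 261.1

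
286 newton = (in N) 286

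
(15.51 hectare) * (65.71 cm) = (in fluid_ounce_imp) 3.587e+09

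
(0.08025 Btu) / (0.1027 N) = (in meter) 824.4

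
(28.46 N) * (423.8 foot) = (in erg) 3.676e+10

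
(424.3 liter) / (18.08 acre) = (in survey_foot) 1.903e-05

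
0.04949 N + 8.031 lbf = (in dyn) 3.577e+06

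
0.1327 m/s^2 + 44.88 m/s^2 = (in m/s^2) 45.01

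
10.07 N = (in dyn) 1.007e+06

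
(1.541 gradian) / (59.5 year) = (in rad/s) 1.29e-11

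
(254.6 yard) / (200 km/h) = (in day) 4.85e-05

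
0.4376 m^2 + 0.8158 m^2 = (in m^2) 1.253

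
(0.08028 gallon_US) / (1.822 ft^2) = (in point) 5.089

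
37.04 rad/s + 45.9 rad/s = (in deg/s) 4752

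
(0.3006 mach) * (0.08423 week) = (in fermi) 5.214e+21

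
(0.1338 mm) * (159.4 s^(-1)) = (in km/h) 0.07678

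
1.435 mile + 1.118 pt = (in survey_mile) 1.435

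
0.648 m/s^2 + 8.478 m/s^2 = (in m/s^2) 9.126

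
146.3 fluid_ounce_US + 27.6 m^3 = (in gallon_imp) 6072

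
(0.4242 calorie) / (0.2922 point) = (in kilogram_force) 1756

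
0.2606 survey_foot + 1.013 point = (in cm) 7.979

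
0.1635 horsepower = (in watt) 121.9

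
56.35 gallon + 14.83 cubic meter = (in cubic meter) 15.04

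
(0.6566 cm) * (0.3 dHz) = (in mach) 5.785e-07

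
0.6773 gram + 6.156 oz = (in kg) 0.1752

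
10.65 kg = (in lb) 23.48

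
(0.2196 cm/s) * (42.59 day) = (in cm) 8.081e+05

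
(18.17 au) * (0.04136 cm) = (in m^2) 1.124e+09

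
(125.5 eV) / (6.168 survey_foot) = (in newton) 1.07e-17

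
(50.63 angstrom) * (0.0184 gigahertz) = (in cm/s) 9.316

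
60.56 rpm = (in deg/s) 363.4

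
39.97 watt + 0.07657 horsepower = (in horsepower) 0.1302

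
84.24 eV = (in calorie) 3.226e-18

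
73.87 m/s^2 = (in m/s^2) 73.87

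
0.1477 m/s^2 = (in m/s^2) 0.1477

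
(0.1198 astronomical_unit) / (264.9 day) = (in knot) 1522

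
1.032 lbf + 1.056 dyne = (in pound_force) 1.032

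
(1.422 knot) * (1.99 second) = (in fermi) 1.456e+15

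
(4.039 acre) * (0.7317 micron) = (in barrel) 0.07523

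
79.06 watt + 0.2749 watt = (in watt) 79.33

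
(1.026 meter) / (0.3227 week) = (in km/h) 1.893e-05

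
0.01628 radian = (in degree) 0.9328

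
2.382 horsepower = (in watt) 1776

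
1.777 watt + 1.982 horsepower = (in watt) 1480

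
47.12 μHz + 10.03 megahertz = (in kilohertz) 1.003e+04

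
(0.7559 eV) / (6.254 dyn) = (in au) 1.294e-26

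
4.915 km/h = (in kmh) 4.915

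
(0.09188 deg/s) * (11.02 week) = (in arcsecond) 2.205e+09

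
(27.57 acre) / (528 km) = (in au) 1.413e-12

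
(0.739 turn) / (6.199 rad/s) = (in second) 0.749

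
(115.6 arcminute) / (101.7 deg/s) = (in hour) 5.262e-06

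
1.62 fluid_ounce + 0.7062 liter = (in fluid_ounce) 25.5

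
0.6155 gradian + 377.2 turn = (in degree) 1.358e+05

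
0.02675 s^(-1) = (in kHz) 2.675e-05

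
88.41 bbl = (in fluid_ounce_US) 4.753e+05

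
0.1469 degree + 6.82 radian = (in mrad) 6823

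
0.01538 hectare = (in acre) 0.038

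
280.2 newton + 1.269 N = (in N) 281.5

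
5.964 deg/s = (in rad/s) 0.1041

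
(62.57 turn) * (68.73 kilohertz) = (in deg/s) 1.548e+09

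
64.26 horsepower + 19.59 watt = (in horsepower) 64.29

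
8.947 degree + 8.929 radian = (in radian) 9.085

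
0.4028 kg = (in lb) 0.888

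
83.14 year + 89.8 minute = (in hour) 7.283e+05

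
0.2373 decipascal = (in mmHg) 0.000178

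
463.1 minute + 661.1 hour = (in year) 0.07635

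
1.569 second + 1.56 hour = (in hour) 1.56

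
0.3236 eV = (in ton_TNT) 1.239e-29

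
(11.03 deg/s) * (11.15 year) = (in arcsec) 1.396e+13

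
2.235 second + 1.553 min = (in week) 0.0001578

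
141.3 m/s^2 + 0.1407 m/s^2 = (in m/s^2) 141.4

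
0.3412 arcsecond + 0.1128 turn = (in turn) 0.1128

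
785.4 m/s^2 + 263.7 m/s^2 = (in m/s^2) 1049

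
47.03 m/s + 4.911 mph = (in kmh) 177.2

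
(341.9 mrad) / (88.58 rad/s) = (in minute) 6.433e-05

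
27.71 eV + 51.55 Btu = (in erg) 5.439e+11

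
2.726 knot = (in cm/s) 140.2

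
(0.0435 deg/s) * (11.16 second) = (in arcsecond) 1748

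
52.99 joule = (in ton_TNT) 1.266e-08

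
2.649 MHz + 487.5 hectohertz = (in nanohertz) 2.698e+15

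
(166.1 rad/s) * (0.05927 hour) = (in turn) 5641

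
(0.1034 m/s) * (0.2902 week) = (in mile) 11.28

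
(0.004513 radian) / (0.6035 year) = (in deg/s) 1.359e-08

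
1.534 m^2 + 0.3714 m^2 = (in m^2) 1.905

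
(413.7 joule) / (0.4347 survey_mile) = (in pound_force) 0.1329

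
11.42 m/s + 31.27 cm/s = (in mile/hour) 26.25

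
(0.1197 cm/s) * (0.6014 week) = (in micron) 4.354e+08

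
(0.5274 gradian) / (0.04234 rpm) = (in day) 2.163e-05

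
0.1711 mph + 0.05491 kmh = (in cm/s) 9.174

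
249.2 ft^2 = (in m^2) 23.15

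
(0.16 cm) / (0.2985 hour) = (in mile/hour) 3.331e-06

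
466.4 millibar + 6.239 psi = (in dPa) 8.966e+05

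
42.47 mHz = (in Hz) 0.04247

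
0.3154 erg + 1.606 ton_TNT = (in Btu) 6.369e+06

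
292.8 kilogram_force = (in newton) 2871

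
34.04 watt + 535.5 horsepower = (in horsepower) 535.5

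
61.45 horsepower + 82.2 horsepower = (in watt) 1.071e+05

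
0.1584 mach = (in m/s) 53.94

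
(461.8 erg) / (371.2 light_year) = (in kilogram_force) 1.341e-24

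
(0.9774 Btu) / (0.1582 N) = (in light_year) 6.89e-13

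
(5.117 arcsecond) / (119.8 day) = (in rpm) 2.289e-11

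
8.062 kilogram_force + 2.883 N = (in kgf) 8.356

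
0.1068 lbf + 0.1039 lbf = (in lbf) 0.2107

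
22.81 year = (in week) 1189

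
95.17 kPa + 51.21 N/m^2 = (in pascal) 9.522e+04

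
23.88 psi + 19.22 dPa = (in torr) 1235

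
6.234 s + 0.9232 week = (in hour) 155.1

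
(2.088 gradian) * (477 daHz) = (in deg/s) 8964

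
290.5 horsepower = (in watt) 2.166e+05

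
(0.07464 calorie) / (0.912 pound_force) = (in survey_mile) 4.783e-05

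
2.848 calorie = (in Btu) 0.01129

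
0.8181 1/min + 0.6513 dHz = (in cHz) 7.877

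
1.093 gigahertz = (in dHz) 1.093e+10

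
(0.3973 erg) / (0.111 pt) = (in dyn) 101.5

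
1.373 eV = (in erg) 2.2e-12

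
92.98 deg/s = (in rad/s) 1.623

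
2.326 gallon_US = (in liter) 8.805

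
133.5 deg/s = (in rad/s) 2.33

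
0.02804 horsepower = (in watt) 20.91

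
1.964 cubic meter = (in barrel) 12.35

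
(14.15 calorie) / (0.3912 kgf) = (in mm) 1.543e+04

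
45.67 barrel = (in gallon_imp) 1597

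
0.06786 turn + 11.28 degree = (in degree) 35.71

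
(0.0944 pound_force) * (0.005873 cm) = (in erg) 246.6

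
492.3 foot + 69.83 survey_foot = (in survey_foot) 562.1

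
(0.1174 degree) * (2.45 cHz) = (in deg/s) 0.002876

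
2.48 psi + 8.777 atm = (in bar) 9.064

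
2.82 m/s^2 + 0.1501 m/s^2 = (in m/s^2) 2.97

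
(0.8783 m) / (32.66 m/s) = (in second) 0.02689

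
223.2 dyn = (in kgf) 0.0002276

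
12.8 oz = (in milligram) 3.629e+05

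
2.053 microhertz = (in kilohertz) 2.053e-09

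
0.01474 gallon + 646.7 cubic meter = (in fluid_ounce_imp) 2.276e+07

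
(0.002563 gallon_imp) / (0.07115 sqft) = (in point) 4.997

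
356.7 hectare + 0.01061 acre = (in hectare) 356.7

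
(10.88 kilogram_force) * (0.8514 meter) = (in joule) 90.84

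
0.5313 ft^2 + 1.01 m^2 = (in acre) 0.0002618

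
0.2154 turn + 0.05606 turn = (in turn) 0.2715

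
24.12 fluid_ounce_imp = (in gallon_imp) 0.1508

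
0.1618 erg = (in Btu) 1.534e-11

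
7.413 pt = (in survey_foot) 0.00858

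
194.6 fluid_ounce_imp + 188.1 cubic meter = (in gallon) 4.969e+04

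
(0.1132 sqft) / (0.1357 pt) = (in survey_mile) 0.1365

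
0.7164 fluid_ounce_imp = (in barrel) 0.000128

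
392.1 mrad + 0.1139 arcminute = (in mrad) 392.1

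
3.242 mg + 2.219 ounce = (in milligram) 6.291e+04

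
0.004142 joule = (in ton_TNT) 9.9e-13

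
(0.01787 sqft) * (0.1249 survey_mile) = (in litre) 333.7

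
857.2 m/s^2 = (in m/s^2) 857.2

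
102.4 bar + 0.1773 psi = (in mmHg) 7.682e+04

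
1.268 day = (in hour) 30.43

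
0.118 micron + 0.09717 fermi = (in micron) 0.118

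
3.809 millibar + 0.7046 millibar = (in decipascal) 4514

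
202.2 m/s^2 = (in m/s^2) 202.2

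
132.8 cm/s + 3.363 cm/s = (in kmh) 4.902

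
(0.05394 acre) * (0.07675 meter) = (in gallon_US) 4426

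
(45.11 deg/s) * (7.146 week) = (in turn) 5.416e+05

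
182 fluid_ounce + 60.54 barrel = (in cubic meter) 9.63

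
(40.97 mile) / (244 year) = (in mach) 2.517e-08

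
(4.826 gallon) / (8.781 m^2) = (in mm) 2.08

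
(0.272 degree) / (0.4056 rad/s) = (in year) 3.711e-10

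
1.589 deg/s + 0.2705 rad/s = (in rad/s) 0.2982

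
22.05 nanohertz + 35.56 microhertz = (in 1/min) 0.002135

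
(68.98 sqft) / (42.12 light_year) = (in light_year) 1.7e-33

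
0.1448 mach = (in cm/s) 4930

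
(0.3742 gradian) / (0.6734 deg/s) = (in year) 1.586e-08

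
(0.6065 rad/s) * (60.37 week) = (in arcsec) 4.568e+12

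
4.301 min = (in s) 258.1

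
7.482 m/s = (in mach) 0.02197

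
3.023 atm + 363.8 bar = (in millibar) 3.669e+05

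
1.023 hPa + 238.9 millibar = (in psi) 3.48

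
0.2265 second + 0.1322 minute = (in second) 8.159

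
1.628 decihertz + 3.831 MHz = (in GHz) 0.003831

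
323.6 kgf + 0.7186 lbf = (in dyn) 3.177e+08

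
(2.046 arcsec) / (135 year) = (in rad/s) 2.33e-15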